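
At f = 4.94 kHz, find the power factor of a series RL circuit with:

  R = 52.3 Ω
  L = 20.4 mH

Step 1 — Angular frequency: ω = 2π·f = 2π·4940 = 3.104e+04 rad/s.
Step 2 — Component impedances:
  R: Z = R = 52.3 Ω
  L: Z = jωL = j·3.104e+04·0.0204 = 0 + j633.2 Ω
Step 3 — Series combination: Z_total = R + L = 52.3 + j633.2 Ω = 635.4∠85.3° Ω.
Step 4 — Power factor: PF = cos(φ) = Re(Z)/|Z| = 52.3/635.35 = 0.08232.
Step 5 — Type: Im(Z) = 633.2 ⇒ lagging (phase φ = 85.3°).

PF = 0.08232 (lagging, φ = 85.3°)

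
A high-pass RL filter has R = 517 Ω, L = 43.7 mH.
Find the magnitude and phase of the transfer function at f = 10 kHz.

Step 1 — Angular frequency: ω = 2π·1e+04 = 6.283e+04 rad/s.
Step 2 — Transfer function: H(jω) = jωL/(R + jωL).
Step 3 — Numerator jωL = j·2746; denominator R + jωL = 517 + j2746.
Step 4 — H = 0.9658 + j0.1818.
Step 5 — Magnitude: |H| = 0.9827 (-0.2 dB); phase: φ = 10.7°.

|H| = 0.9827 (-0.2 dB), φ = 10.7°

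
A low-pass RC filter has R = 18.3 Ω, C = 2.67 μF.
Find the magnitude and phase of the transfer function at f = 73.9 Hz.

Step 1 — Angular frequency: ω = 2π·73.9 = 464.3 rad/s.
Step 2 — Transfer function: H(jω) = 1/(1 + jωRC).
Step 3 — Denominator: 1 + jωRC = 1 + j·464.3·18.3·2.67e-06 = 1 + j0.02269.
Step 4 — H = 0.9995 - j0.02268.
Step 5 — Magnitude: |H| = 0.9997 (-0.0 dB); phase: φ = -1.3°.

|H| = 0.9997 (-0.0 dB), φ = -1.3°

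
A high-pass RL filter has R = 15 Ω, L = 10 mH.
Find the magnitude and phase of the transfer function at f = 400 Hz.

Step 1 — Angular frequency: ω = 2π·400 = 2513 rad/s.
Step 2 — Transfer function: H(jω) = jωL/(R + jωL).
Step 3 — Numerator jωL = j·25.13; denominator R + jωL = 15 + j25.13.
Step 4 — H = 0.7374 + j0.4401.
Step 5 — Magnitude: |H| = 0.8587 (-1.3 dB); phase: φ = 30.8°.

|H| = 0.8587 (-1.3 dB), φ = 30.8°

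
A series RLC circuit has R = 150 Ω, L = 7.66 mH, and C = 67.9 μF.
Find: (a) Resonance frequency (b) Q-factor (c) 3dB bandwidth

Step 1 — Resonance: ω₀ = 1/√(LC) = 1/√(0.00766·6.79e-05) = 1387 rad/s.
Step 2 — f₀ = ω₀/(2π) = 220.7 Hz.
Step 3 — Series Q: Q = ω₀L/R = 1387·0.00766/150 = 0.07081.
Step 4 — Bandwidth: Δω = ω₀/Q = 1.958e+04 rad/s; BW = Δω/(2π) = 3117 Hz.

(a) f₀ = 220.7 Hz  (b) Q = 0.07081  (c) BW = 3117 Hz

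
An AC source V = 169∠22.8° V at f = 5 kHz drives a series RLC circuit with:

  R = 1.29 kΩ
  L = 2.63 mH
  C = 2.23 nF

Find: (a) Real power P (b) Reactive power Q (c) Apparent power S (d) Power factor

Step 1 — Angular frequency: ω = 2π·f = 2π·5000 = 3.142e+04 rad/s.
Step 2 — Component impedances:
  R: Z = R = 1290 Ω
  L: Z = jωL = j·3.142e+04·0.00263 = 0 + j82.62 Ω
  C: Z = 1/(jωC) = -j/(ω·C) = 0 - j1.427e+04 Ω
Step 3 — Series combination: Z_total = R + L + C = 1290 - j1.419e+04 Ω = 1.425e+04∠-84.8° Ω.
Step 4 — Source phasor: V = 169∠22.8° V = 155.8 + j65.49 V.
Step 5 — Current: I = V / Z = -0.003587 + j0.0113 A = 0.01186∠107.6° A.
Step 6 — Complex power: S = V·I* = 0.1814 - j1.996 VA.
Step 7 — Real power: P = Re(S) = 0.1814 W.
Step 8 — Reactive power: Q = Im(S) = -1.996 VAR.
Step 9 — Apparent power: |S| = 2.004 VA.
Step 10 — Power factor: PF = P/|S| = 0.09053 (leading).

(a) P = 0.1814 W  (b) Q = -1.996 VAR  (c) S = 2.004 VA  (d) PF = 0.09053 (leading)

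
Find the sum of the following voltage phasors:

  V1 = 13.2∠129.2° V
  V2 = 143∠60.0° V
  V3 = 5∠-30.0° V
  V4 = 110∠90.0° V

Step 1 — Convert each phasor to rectangular form:
  V1 = 13.2·(cos(129.2°) + j·sin(129.2°)) = -8.343 + j10.23 V
  V2 = 143·(cos(60.0°) + j·sin(60.0°)) = 71.5 + j123.8 V
  V3 = 5·(cos(-30.0°) + j·sin(-30.0°)) = 4.33 - j2.5 V
  V4 = 110·(cos(90.0°) + j·sin(90.0°)) = 0 + j110 V
Step 2 — Sum components: V_total = 67.49 + j241.6 V.
Step 3 — Convert to polar: |V_total| = 250.8 V, ∠V_total = 74.4°.

V_total = 250.8∠74.4° V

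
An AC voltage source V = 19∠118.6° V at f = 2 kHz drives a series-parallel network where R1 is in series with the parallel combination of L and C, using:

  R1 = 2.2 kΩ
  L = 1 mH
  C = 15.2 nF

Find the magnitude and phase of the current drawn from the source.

Step 1 — Angular frequency: ω = 2π·f = 2π·2000 = 1.257e+04 rad/s.
Step 2 — Component impedances:
  R1: Z = R = 2200 Ω
  L: Z = jωL = j·1.257e+04·0.001 = 0 + j12.57 Ω
  C: Z = 1/(jωC) = -j/(ω·C) = 0 - j5235 Ω
Step 3 — Parallel branch: L || C = 1/(1/L + 1/C) = 0 + j12.6 Ω.
Step 4 — Series with R1: Z_total = R1 + (L || C) = 2200 + j12.6 Ω = 2200∠0.3° Ω.
Step 5 — Source phasor: V = 19∠118.6° V = -9.095 + j16.68 V.
Step 6 — Ohm's law: I = V / Z_total = (-9.095 + j16.68) / (2200 + j12.6) = -0.004091 + j0.007606 A.
Step 7 — Convert to polar: |I| = 0.008636 A, ∠I = 118.3°.

I = 0.008636∠118.3° A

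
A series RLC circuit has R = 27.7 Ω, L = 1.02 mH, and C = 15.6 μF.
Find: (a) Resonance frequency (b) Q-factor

Step 1 — Resonance condition Im(Z)=0 gives ω₀ = 1/√(LC).
Step 2 — ω₀ = 1/√(0.00102·1.56e-05) = 7928 rad/s.
Step 3 — f₀ = ω₀/(2π) = 1262 Hz.
Step 4 — Series Q: Q = ω₀L/R = 7928·0.00102/27.7 = 0.2919.

(a) f₀ = 1262 Hz  (b) Q = 0.2919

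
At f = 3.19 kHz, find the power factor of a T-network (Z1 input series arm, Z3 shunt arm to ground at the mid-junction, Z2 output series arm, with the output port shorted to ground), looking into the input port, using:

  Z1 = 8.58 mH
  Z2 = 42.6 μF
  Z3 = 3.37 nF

Step 1 — Angular frequency: ω = 2π·f = 2π·3190 = 2.004e+04 rad/s.
Step 2 — Component impedances:
  Z1: Z = jωL = j·2.004e+04·0.00858 = 0 + j172 Ω
  Z2: Z = 1/(jωC) = -j/(ω·C) = 0 - j1.171 Ω
  Z3: Z = 1/(jωC) = -j/(ω·C) = 0 - j1.48e+04 Ω
Step 3 — With the output port shorted to ground, the output series arm Z2 runs from the junction to ground; the shunt arm Z3 also runs from the junction to ground. They appear in parallel: Z3 || Z2 = 0 - j1.171 Ω.
Step 4 — Series with input arm Z1: Z_in = Z1 + (Z3 || Z2) = 0 + j170.8 Ω = 170.8∠90.0° Ω.
Step 5 — Power factor: PF = cos(φ) = Re(Z)/|Z| = 0/170.8 = 0.
Step 6 — Type: Im(Z) = 170.8 ⇒ lagging (phase φ = 90.0°).

PF = 0 (lagging, φ = 90.0°)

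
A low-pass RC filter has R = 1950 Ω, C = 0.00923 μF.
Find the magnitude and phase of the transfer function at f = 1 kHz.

Step 1 — Angular frequency: ω = 2π·1000 = 6283 rad/s.
Step 2 — Transfer function: H(jω) = 1/(1 + jωRC).
Step 3 — Denominator: 1 + jωRC = 1 + j·6283·1950·9.23e-09 = 1 + j0.1131.
Step 4 — H = 0.9874 - j0.1117.
Step 5 — Magnitude: |H| = 0.9937 (-0.1 dB); phase: φ = -6.5°.

|H| = 0.9937 (-0.1 dB), φ = -6.5°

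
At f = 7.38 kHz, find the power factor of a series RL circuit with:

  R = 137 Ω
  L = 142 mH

Step 1 — Angular frequency: ω = 2π·f = 2π·7380 = 4.637e+04 rad/s.
Step 2 — Component impedances:
  R: Z = R = 137 Ω
  L: Z = jωL = j·4.637e+04·0.142 = 0 + j6585 Ω
Step 3 — Series combination: Z_total = R + L = 137 + j6585 Ω = 6586∠88.8° Ω.
Step 4 — Power factor: PF = cos(φ) = Re(Z)/|Z| = 137/6586 = 0.0208.
Step 5 — Type: Im(Z) = 6585 ⇒ lagging (phase φ = 88.8°).

PF = 0.0208 (lagging, φ = 88.8°)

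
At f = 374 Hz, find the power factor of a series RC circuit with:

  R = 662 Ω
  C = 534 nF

Step 1 — Angular frequency: ω = 2π·f = 2π·374 = 2350 rad/s.
Step 2 — Component impedances:
  R: Z = R = 662 Ω
  C: Z = 1/(jωC) = -j/(ω·C) = 0 - j796.9 Ω
Step 3 — Series combination: Z_total = R + C = 662 - j796.9 Ω = 1036∠-50.3° Ω.
Step 4 — Power factor: PF = cos(φ) = Re(Z)/|Z| = 662/1036 = 0.639.
Step 5 — Type: Im(Z) = -796.9 ⇒ leading (phase φ = -50.3°).

PF = 0.639 (leading, φ = -50.3°)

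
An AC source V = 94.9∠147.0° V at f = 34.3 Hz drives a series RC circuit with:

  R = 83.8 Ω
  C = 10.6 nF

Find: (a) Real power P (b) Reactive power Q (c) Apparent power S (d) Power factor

Step 1 — Angular frequency: ω = 2π·f = 2π·34.3 = 215.5 rad/s.
Step 2 — Component impedances:
  R: Z = R = 83.8 Ω
  C: Z = 1/(jωC) = -j/(ω·C) = 0 - j4.377e+05 Ω
Step 3 — Series combination: Z_total = R + C = 83.8 - j4.377e+05 Ω = 4.377e+05∠-90.0° Ω.
Step 4 — Source phasor: V = 94.9∠147.0° V = -79.59 + j51.69 V.
Step 5 — Current: I = V / Z = -0.0001181 - j0.0001818 A = 0.0002168∠-123.0° A.
Step 6 — Complex power: S = V·I* = 3.939e-06 - j0.02057 VA.
Step 7 — Real power: P = Re(S) = 3.939e-06 W.
Step 8 — Reactive power: Q = Im(S) = -0.02057 VAR.
Step 9 — Apparent power: |S| = 0.02057 VA.
Step 10 — Power factor: PF = P/|S| = 0.0001914 (leading).

(a) P = 3.939e-06 W  (b) Q = -0.02057 VAR  (c) S = 0.02057 VA  (d) PF = 0.0001914 (leading)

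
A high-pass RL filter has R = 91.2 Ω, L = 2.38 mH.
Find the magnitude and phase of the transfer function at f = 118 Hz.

Step 1 — Angular frequency: ω = 2π·118 = 741.4 rad/s.
Step 2 — Transfer function: H(jω) = jωL/(R + jωL).
Step 3 — Numerator jωL = j·1.765; denominator R + jωL = 91.2 + j1.765.
Step 4 — H = 0.0003742 + j0.01934.
Step 5 — Magnitude: |H| = 0.01934 (-34.3 dB); phase: φ = 88.9°.

|H| = 0.01934 (-34.3 dB), φ = 88.9°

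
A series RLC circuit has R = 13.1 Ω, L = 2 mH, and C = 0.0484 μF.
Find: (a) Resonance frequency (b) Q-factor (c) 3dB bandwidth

Step 1 — Resonance: ω₀ = 1/√(LC) = 1/√(0.002·4.84e-08) = 1.016e+05 rad/s.
Step 2 — f₀ = ω₀/(2π) = 1.618e+04 Hz.
Step 3 — Series Q: Q = ω₀L/R = 1.016e+05·0.002/13.1 = 15.52.
Step 4 — Bandwidth: Δω = ω₀/Q = 6550 rad/s; BW = Δω/(2π) = 1042 Hz.

(a) f₀ = 1.618e+04 Hz  (b) Q = 15.52  (c) BW = 1042 Hz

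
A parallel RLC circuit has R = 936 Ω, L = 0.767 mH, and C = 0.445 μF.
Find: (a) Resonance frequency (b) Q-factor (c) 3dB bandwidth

Step 1 — Resonance: ω₀ = 1/√(LC) = 1/√(0.000767·4.45e-07) = 5.413e+04 rad/s.
Step 2 — f₀ = ω₀/(2π) = 8615 Hz.
Step 3 — Parallel Q: Q = R/(ω₀L) = 936/(5.413e+04·0.000767) = 22.55.
Step 4 — Bandwidth: Δω = ω₀/Q = 2401 rad/s; BW = Δω/(2π) = 382.1 Hz.

(a) f₀ = 8615 Hz  (b) Q = 22.55  (c) BW = 382.1 Hz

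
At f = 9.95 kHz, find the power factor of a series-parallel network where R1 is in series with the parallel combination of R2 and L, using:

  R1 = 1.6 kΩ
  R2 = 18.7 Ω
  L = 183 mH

Step 1 — Angular frequency: ω = 2π·f = 2π·9950 = 6.252e+04 rad/s.
Step 2 — Component impedances:
  R1: Z = R = 1600 Ω
  R2: Z = R = 18.7 Ω
  L: Z = jωL = j·6.252e+04·0.183 = 0 + j1.144e+04 Ω
Step 3 — Parallel branch: R2 || L = 1/(1/R2 + 1/L) = 18.7 + j0.03057 Ω.
Step 4 — Series with R1: Z_total = R1 + (R2 || L) = 1619 + j0.03057 Ω = 1619∠0.0° Ω.
Step 5 — Power factor: PF = cos(φ) = Re(Z)/|Z| = 1619/1619 = 1.
Step 6 — Type: Im(Z) = 0.03057 ⇒ lagging (phase φ = 0.0°).

PF = 1 (lagging, φ = 0.0°)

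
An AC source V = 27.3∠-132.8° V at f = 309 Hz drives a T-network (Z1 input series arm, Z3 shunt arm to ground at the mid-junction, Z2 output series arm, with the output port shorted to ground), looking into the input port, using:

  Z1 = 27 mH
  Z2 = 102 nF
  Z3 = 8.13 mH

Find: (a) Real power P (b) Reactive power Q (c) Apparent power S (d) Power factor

Step 1 — Angular frequency: ω = 2π·f = 2π·309 = 1942 rad/s.
Step 2 — Component impedances:
  Z1: Z = jωL = j·1942·0.027 = 0 + j52.42 Ω
  Z2: Z = 1/(jωC) = -j/(ω·C) = 0 - j5050 Ω
  Z3: Z = jωL = j·1942·0.00813 = 0 + j15.78 Ω
Step 3 — With the output port shorted to ground, the output series arm Z2 runs from the junction to ground; the shunt arm Z3 also runs from the junction to ground. They appear in parallel: Z3 || Z2 = 0 + j15.83 Ω.
Step 4 — Series with input arm Z1: Z_in = Z1 + (Z3 || Z2) = 0 + j68.25 Ω = 68.25∠90.0° Ω.
Step 5 — Source phasor: V = 27.3∠-132.8° V = -18.55 - j20.03 V.
Step 6 — Current: I = V / Z = -0.2935 + j0.2718 A = 0.4∠137.2° A.
Step 7 — Complex power: S = V·I* = 0 + j10.92 VA.
Step 8 — Real power: P = Re(S) = 0 W.
Step 9 — Reactive power: Q = Im(S) = 10.92 VAR.
Step 10 — Apparent power: |S| = 10.92 VA.
Step 11 — Power factor: PF = P/|S| = 0 (lagging).

(a) P = 0 W  (b) Q = 10.92 VAR  (c) S = 10.92 VA  (d) PF = 0 (lagging)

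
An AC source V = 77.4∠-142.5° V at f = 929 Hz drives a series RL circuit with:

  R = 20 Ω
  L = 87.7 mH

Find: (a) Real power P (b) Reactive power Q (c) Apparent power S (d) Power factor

Step 1 — Angular frequency: ω = 2π·f = 2π·929 = 5837 rad/s.
Step 2 — Component impedances:
  R: Z = R = 20 Ω
  L: Z = jωL = j·5837·0.0877 = 0 + j511.9 Ω
Step 3 — Series combination: Z_total = R + L = 20 + j511.9 Ω = 512.3∠87.8° Ω.
Step 4 — Source phasor: V = 77.4∠-142.5° V = -61.41 - j47.12 V.
Step 5 — Current: I = V / Z = -0.09658 + j0.1162 A = 0.1511∠129.7° A.
Step 6 — Complex power: S = V·I* = 0.4565 + j11.68 VA.
Step 7 — Real power: P = Re(S) = 0.4565 W.
Step 8 — Reactive power: Q = Im(S) = 11.68 VAR.
Step 9 — Apparent power: |S| = 11.69 VA.
Step 10 — Power factor: PF = P/|S| = 0.03904 (lagging).

(a) P = 0.4565 W  (b) Q = 11.68 VAR  (c) S = 11.69 VA  (d) PF = 0.03904 (lagging)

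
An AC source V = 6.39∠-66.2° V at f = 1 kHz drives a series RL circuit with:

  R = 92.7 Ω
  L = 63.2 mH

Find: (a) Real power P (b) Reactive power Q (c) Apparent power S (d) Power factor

Step 1 — Angular frequency: ω = 2π·f = 2π·1000 = 6283 rad/s.
Step 2 — Component impedances:
  R: Z = R = 92.7 Ω
  L: Z = jωL = j·6283·0.0632 = 0 + j397.1 Ω
Step 3 — Series combination: Z_total = R + L = 92.7 + j397.1 Ω = 407.8∠76.9° Ω.
Step 4 — Source phasor: V = 6.39∠-66.2° V = 2.579 - j5.847 V.
Step 5 — Current: I = V / Z = -0.01252 - j0.009418 A = 0.01567∠-143.1° A.
Step 6 — Complex power: S = V·I* = 0.02276 + j0.09751 VA.
Step 7 — Real power: P = Re(S) = 0.02276 W.
Step 8 — Reactive power: Q = Im(S) = 0.09751 VAR.
Step 9 — Apparent power: |S| = 0.1001 VA.
Step 10 — Power factor: PF = P/|S| = 0.2273 (lagging).

(a) P = 0.02276 W  (b) Q = 0.09751 VAR  (c) S = 0.1001 VA  (d) PF = 0.2273 (lagging)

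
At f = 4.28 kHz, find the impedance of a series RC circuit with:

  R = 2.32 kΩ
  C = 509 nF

Step 1 — Angular frequency: ω = 2π·f = 2π·4280 = 2.689e+04 rad/s.
Step 2 — Component impedances:
  R: Z = R = 2320 Ω
  C: Z = 1/(jωC) = -j/(ω·C) = 0 - j73.06 Ω
Step 3 — Series combination: Z_total = R + C = 2320 - j73.06 Ω = 2321∠-1.8° Ω.

Z = 2320 - j73.06 Ω = 2321∠-1.8° Ω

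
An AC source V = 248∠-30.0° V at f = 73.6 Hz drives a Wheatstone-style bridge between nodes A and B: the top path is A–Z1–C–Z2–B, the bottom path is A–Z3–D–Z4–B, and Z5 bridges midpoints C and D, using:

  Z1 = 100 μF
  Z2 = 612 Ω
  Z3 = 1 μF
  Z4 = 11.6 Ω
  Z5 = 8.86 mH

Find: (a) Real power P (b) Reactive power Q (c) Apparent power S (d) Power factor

Step 1 — Angular frequency: ω = 2π·f = 2π·73.6 = 462.4 rad/s.
Step 2 — Component impedances:
  Z1: Z = 1/(jωC) = -j/(ω·C) = 0 - j21.62 Ω
  Z2: Z = R = 612 Ω
  Z3: Z = 1/(jωC) = -j/(ω·C) = 0 - j2162 Ω
  Z4: Z = R = 11.6 Ω
  Z5: Z = jωL = j·462.4·0.00886 = 0 + j4.097 Ω
Step 3 — Bridge requires nodal analysis (the Z5 bridge couples midpoints C and D, so the two paths cannot be reduced to a simple series/parallel combination). Setting node B to ground and injecting 1 A at node A, the 3-node admittance system at A, C, D solves to V_A = Z_AB = 11.41 - j17.54 Ω = 20.92∠-57.0° Ω.
Step 4 — Source phasor: V = 248∠-30.0° V = 214.8 - j124 V.
Step 5 — Current: I = V / Z = 10.57 + j5.372 A = 11.85∠27.0° A.
Step 6 — Complex power: S = V·I* = 1603 - j2464 VA.
Step 7 — Real power: P = Re(S) = 1603 W.
Step 8 — Reactive power: Q = Im(S) = -2464 VAR.
Step 9 — Apparent power: |S| = 2940 VA.
Step 10 — Power factor: PF = P/|S| = 0.5454 (leading).

(a) P = 1603 W  (b) Q = -2464 VAR  (c) S = 2940 VA  (d) PF = 0.5454 (leading)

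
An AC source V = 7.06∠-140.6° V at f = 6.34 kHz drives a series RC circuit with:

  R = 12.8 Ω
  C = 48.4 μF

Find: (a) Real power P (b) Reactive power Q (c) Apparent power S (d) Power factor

Step 1 — Angular frequency: ω = 2π·f = 2π·6340 = 3.984e+04 rad/s.
Step 2 — Component impedances:
  R: Z = R = 12.8 Ω
  C: Z = 1/(jωC) = -j/(ω·C) = 0 - j0.5187 Ω
Step 3 — Series combination: Z_total = R + C = 12.8 - j0.5187 Ω = 12.81∠-2.3° Ω.
Step 4 — Source phasor: V = 7.06∠-140.6° V = -5.455 - j4.481 V.
Step 5 — Current: I = V / Z = -0.4113 - j0.3668 A = 0.5511∠-138.3° A.
Step 6 — Complex power: S = V·I* = 3.888 - j0.1575 VA.
Step 7 — Real power: P = Re(S) = 3.888 W.
Step 8 — Reactive power: Q = Im(S) = -0.1575 VAR.
Step 9 — Apparent power: |S| = 3.891 VA.
Step 10 — Power factor: PF = P/|S| = 0.9992 (leading).

(a) P = 3.888 W  (b) Q = -0.1575 VAR  (c) S = 3.891 VA  (d) PF = 0.9992 (leading)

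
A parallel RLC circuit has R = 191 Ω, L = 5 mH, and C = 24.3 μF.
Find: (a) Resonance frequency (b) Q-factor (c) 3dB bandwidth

Step 1 — Resonance: ω₀ = 1/√(LC) = 1/√(0.005·2.43e-05) = 2869 rad/s.
Step 2 — f₀ = ω₀/(2π) = 456.6 Hz.
Step 3 — Parallel Q: Q = R/(ω₀L) = 191/(2869·0.005) = 13.32.
Step 4 — Bandwidth: Δω = ω₀/Q = 215.5 rad/s; BW = Δω/(2π) = 34.29 Hz.

(a) f₀ = 456.6 Hz  (b) Q = 13.32  (c) BW = 34.29 Hz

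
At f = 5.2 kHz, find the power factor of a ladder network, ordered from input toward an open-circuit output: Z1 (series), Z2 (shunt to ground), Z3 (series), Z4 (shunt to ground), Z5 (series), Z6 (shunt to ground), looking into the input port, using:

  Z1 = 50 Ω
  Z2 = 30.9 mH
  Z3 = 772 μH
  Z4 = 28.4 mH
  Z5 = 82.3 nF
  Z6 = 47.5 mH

Step 1 — Angular frequency: ω = 2π·f = 2π·5200 = 3.267e+04 rad/s.
Step 2 — Component impedances:
  Z1: Z = R = 50 Ω
  Z2: Z = jωL = j·3.267e+04·0.0309 = 0 + j1010 Ω
  Z3: Z = jωL = j·3.267e+04·0.000772 = 0 + j25.22 Ω
  Z4: Z = jωL = j·3.267e+04·0.0284 = 0 + j927.9 Ω
  Z5: Z = 1/(jωC) = -j/(ω·C) = 0 - j371.9 Ω
  Z6: Z = jωL = j·3.267e+04·0.0475 = 0 + j1552 Ω
Step 3 — Ladder network (open output): work backward from the far end, alternating series and parallel combinations. Z_in = 50 + j353.8 Ω = 357.3∠82.0° Ω.
Step 4 — Power factor: PF = cos(φ) = Re(Z)/|Z| = 50/357.3 = 0.1399.
Step 5 — Type: Im(Z) = 353.8 ⇒ lagging (phase φ = 82.0°).

PF = 0.1399 (lagging, φ = 82.0°)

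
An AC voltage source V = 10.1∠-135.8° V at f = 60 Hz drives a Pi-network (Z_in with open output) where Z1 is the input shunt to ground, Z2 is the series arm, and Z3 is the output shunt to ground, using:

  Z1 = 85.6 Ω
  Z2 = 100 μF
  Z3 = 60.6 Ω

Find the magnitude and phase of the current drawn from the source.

Step 1 — Angular frequency: ω = 2π·f = 2π·60 = 377 rad/s.
Step 2 — Component impedances:
  Z1: Z = R = 85.6 Ω
  Z2: Z = 1/(jωC) = -j/(ω·C) = 0 - j26.53 Ω
  Z3: Z = R = 60.6 Ω
Step 3 — With open output, the series arm Z2 and the output shunt Z3 appear in series to ground: Z2 + Z3 = 60.6 - j26.53 Ω.
Step 4 — Parallel with input shunt Z1: Z_in = Z1 || (Z2 + Z3) = 37.08 - j8.804 Ω = 38.11∠-13.4° Ω.
Step 5 — Source phasor: V = 10.1∠-135.8° V = -7.241 - j7.041 V.
Step 6 — Ohm's law: I = V / Z_total = (-7.241 - j7.041) / (37.08 - j8.804) = -0.1422 - j0.2237 A.
Step 7 — Convert to polar: |I| = 0.265 A, ∠I = -122.4°.

I = 0.265∠-122.4° A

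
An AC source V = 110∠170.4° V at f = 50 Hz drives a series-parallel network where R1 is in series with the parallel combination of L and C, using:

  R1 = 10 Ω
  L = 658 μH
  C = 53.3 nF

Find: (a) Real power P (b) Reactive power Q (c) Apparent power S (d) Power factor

Step 1 — Angular frequency: ω = 2π·f = 2π·50 = 314.2 rad/s.
Step 2 — Component impedances:
  R1: Z = R = 10 Ω
  L: Z = jωL = j·314.2·0.000658 = 0 + j0.2067 Ω
  C: Z = 1/(jωC) = -j/(ω·C) = 0 - j5.972e+04 Ω
Step 3 — Parallel branch: L || C = 1/(1/L + 1/C) = 0 + j0.2067 Ω.
Step 4 — Series with R1: Z_total = R1 + (L || C) = 10 + j0.2067 Ω = 10∠1.2° Ω.
Step 5 — Source phasor: V = 110∠170.4° V = -108.5 + j18.34 V.
Step 6 — Current: I = V / Z = -10.8 + j2.058 A = 11∠169.2° A.
Step 7 — Complex power: S = V·I* = 1209 + j25 VA.
Step 8 — Real power: P = Re(S) = 1209 W.
Step 9 — Reactive power: Q = Im(S) = 25 VAR.
Step 10 — Apparent power: |S| = 1210 VA.
Step 11 — Power factor: PF = P/|S| = 0.9998 (lagging).

(a) P = 1209 W  (b) Q = 25 VAR  (c) S = 1210 VA  (d) PF = 0.9998 (lagging)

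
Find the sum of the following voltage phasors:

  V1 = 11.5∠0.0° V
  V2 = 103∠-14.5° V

Step 1 — Convert each phasor to rectangular form:
  V1 = 11.5·(cos(0.0°) + j·sin(0.0°)) = 11.5 V
  V2 = 103·(cos(-14.5°) + j·sin(-14.5°)) = 99.72 - j25.79 V
Step 2 — Sum components: V_total = 111.2 - j25.79 V.
Step 3 — Convert to polar: |V_total| = 114.2 V, ∠V_total = -13.1°.

V_total = 114.2∠-13.1° V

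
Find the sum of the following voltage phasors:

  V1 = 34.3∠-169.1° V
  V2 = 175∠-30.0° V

Step 1 — Convert each phasor to rectangular form:
  V1 = 34.3·(cos(-169.1°) + j·sin(-169.1°)) = -33.68 - j6.486 V
  V2 = 175·(cos(-30.0°) + j·sin(-30.0°)) = 151.6 - j87.5 V
Step 2 — Sum components: V_total = 117.9 - j93.99 V.
Step 3 — Convert to polar: |V_total| = 150.8 V, ∠V_total = -38.6°.

V_total = 150.8∠-38.6° V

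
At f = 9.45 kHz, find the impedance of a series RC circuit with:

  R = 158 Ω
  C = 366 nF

Step 1 — Angular frequency: ω = 2π·f = 2π·9450 = 5.938e+04 rad/s.
Step 2 — Component impedances:
  R: Z = R = 158 Ω
  C: Z = 1/(jωC) = -j/(ω·C) = 0 - j46.02 Ω
Step 3 — Series combination: Z_total = R + C = 158 - j46.02 Ω = 164.6∠-16.2° Ω.

Z = 158 - j46.02 Ω = 164.6∠-16.2° Ω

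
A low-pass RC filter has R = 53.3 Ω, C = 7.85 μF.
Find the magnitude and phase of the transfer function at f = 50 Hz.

Step 1 — Angular frequency: ω = 2π·50 = 314.2 rad/s.
Step 2 — Transfer function: H(jω) = 1/(1 + jωRC).
Step 3 — Denominator: 1 + jωRC = 1 + j·314.2·53.3·7.85e-06 = 1 + j0.1314.
Step 4 — H = 0.983 - j0.1292.
Step 5 — Magnitude: |H| = 0.9915 (-0.1 dB); phase: φ = -7.5°.

|H| = 0.9915 (-0.1 dB), φ = -7.5°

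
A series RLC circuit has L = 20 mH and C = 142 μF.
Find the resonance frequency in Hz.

Step 1 — Resonance condition Im(Z)=0 gives ω₀ = 1/√(LC).
Step 2 — ω₀ = 1/√(0.02·0.000142) = 593.4 rad/s.
Step 3 — f₀ = ω₀/(2π) = 94.44 Hz.

f₀ = 94.44 Hz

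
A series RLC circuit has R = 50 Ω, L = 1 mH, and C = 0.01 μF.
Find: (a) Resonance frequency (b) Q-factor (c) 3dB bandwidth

Step 1 — Resonance condition Im(Z)=0 gives ω₀ = 1/√(LC).
Step 2 — ω₀ = 1/√(0.001·1e-08) = 3.162e+05 rad/s.
Step 3 — f₀ = ω₀/(2π) = 5.033e+04 Hz.
Step 4 — Series Q: Q = ω₀L/R = 3.162e+05·0.001/50 = 6.325.
Step 5 — 3dB bandwidth: Δω = ω₀/Q = 5e+04 rad/s; BW = Δω/(2π) = 7958 Hz.

(a) f₀ = 5.033e+04 Hz  (b) Q = 6.325  (c) BW = 7958 Hz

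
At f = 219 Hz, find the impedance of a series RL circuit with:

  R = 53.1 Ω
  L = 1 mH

Step 1 — Angular frequency: ω = 2π·f = 2π·219 = 1376 rad/s.
Step 2 — Component impedances:
  R: Z = R = 53.1 Ω
  L: Z = jωL = j·1376·0.001 = 0 + j1.376 Ω
Step 3 — Series combination: Z_total = R + L = 53.1 + j1.376 Ω = 53.12∠1.5° Ω.

Z = 53.1 + j1.376 Ω = 53.12∠1.5° Ω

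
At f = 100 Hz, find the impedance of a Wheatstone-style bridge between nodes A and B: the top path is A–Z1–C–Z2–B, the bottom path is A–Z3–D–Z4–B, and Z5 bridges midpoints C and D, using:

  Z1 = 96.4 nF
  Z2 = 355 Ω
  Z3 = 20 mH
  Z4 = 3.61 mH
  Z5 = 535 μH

Step 1 — Angular frequency: ω = 2π·f = 2π·100 = 628.3 rad/s.
Step 2 — Component impedances:
  Z1: Z = 1/(jωC) = -j/(ω·C) = 0 - j1.651e+04 Ω
  Z2: Z = R = 355 Ω
  Z3: Z = jωL = j·628.3·0.02 = 0 + j12.57 Ω
  Z4: Z = jωL = j·628.3·0.00361 = 0 + j2.268 Ω
  Z5: Z = jωL = j·628.3·0.000535 = 0 + j0.3362 Ω
Step 3 — Bridge requires nodal analysis (the Z5 bridge couples midpoints C and D, so the two paths cannot be reduced to a simple series/parallel combination). Setting node B to ground and injecting 1 A at node A, the 3-node admittance system at A, C, D solves to V_A = Z_AB = 0.01449 + j14.84 Ω = 14.84∠89.9° Ω.

Z = 0.01449 + j14.84 Ω = 14.84∠89.9° Ω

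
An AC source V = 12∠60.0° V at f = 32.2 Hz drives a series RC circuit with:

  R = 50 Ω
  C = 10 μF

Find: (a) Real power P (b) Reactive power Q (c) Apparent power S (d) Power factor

Step 1 — Angular frequency: ω = 2π·f = 2π·32.2 = 202.3 rad/s.
Step 2 — Component impedances:
  R: Z = R = 50 Ω
  C: Z = 1/(jωC) = -j/(ω·C) = 0 - j494.3 Ω
Step 3 — Series combination: Z_total = R + C = 50 - j494.3 Ω = 496.8∠-84.2° Ω.
Step 4 — Source phasor: V = 12∠60.0° V = 6 + j10.39 V.
Step 5 — Current: I = V / Z = -0.0196 + j0.01412 A = 0.02415∠144.2° A.
Step 6 — Complex power: S = V·I* = 0.02917 - j0.2884 VA.
Step 7 — Real power: P = Re(S) = 0.02917 W.
Step 8 — Reactive power: Q = Im(S) = -0.2884 VAR.
Step 9 — Apparent power: |S| = 0.2899 VA.
Step 10 — Power factor: PF = P/|S| = 0.1006 (leading).

(a) P = 0.02917 W  (b) Q = -0.2884 VAR  (c) S = 0.2899 VA  (d) PF = 0.1006 (leading)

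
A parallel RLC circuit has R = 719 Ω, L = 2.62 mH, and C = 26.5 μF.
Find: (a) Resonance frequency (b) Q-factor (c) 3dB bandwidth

Step 1 — Resonance: ω₀ = 1/√(LC) = 1/√(0.00262·2.65e-05) = 3795 rad/s.
Step 2 — f₀ = ω₀/(2π) = 604 Hz.
Step 3 — Parallel Q: Q = R/(ω₀L) = 719/(3795·0.00262) = 72.31.
Step 4 — Bandwidth: Δω = ω₀/Q = 52.48 rad/s; BW = Δω/(2π) = 8.353 Hz.

(a) f₀ = 604 Hz  (b) Q = 72.31  (c) BW = 8.353 Hz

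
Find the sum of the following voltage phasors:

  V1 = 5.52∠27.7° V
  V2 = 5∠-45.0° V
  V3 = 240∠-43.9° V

Step 1 — Convert each phasor to rectangular form:
  V1 = 5.52·(cos(27.7°) + j·sin(27.7°)) = 4.887 + j2.566 V
  V2 = 5·(cos(-45.0°) + j·sin(-45.0°)) = 3.536 - j3.536 V
  V3 = 240·(cos(-43.9°) + j·sin(-43.9°)) = 172.9 - j166.4 V
Step 2 — Sum components: V_total = 181.4 - j167.4 V.
Step 3 — Convert to polar: |V_total| = 246.8 V, ∠V_total = -42.7°.

V_total = 246.8∠-42.7° V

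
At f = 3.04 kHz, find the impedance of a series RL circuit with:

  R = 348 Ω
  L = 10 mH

Step 1 — Angular frequency: ω = 2π·f = 2π·3040 = 1.91e+04 rad/s.
Step 2 — Component impedances:
  R: Z = R = 348 Ω
  L: Z = jωL = j·1.91e+04·0.01 = 0 + j191 Ω
Step 3 — Series combination: Z_total = R + L = 348 + j191 Ω = 397∠28.8° Ω.

Z = 348 + j191 Ω = 397∠28.8° Ω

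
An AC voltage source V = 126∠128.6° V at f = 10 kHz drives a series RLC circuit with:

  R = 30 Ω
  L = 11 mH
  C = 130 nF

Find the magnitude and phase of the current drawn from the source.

Step 1 — Angular frequency: ω = 2π·f = 2π·1e+04 = 6.283e+04 rad/s.
Step 2 — Component impedances:
  R: Z = R = 30 Ω
  L: Z = jωL = j·6.283e+04·0.011 = 0 + j691.2 Ω
  C: Z = 1/(jωC) = -j/(ω·C) = 0 - j122.4 Ω
Step 3 — Series combination: Z_total = R + L + C = 30 + j568.7 Ω = 569.5∠87.0° Ω.
Step 4 — Source phasor: V = 126∠128.6° V = -78.61 + j98.47 V.
Step 5 — Ohm's law: I = V / Z_total = (-78.61 + j98.47) / (30 + j568.7) = 0.1654 + j0.1469 A.
Step 6 — Convert to polar: |I| = 0.2212 A, ∠I = 41.6°.

I = 0.2212∠41.6° A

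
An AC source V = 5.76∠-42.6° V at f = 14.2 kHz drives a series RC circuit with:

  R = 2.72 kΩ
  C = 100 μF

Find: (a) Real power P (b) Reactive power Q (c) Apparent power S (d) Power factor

Step 1 — Angular frequency: ω = 2π·f = 2π·1.42e+04 = 8.922e+04 rad/s.
Step 2 — Component impedances:
  R: Z = R = 2720 Ω
  C: Z = 1/(jωC) = -j/(ω·C) = 0 - j0.1121 Ω
Step 3 — Series combination: Z_total = R + C = 2720 - j0.1121 Ω = 2720∠-0.0° Ω.
Step 4 — Source phasor: V = 5.76∠-42.6° V = 4.24 - j3.899 V.
Step 5 — Current: I = V / Z = 0.001559 - j0.001433 A = 0.002118∠-42.6° A.
Step 6 — Complex power: S = V·I* = 0.0122 - j5.026e-07 VA.
Step 7 — Real power: P = Re(S) = 0.0122 W.
Step 8 — Reactive power: Q = Im(S) = -5.026e-07 VAR.
Step 9 — Apparent power: |S| = 0.0122 VA.
Step 10 — Power factor: PF = P/|S| = 1 (leading).

(a) P = 0.0122 W  (b) Q = -5.026e-07 VAR  (c) S = 0.0122 VA  (d) PF = 1 (leading)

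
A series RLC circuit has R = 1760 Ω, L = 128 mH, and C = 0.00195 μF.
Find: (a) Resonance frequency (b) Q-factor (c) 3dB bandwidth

Step 1 — Resonance: ω₀ = 1/√(LC) = 1/√(0.128·1.95e-09) = 6.33e+04 rad/s.
Step 2 — f₀ = ω₀/(2π) = 1.007e+04 Hz.
Step 3 — Series Q: Q = ω₀L/R = 6.33e+04·0.128/1760 = 4.603.
Step 4 — Bandwidth: Δω = ω₀/Q = 1.375e+04 rad/s; BW = Δω/(2π) = 2188 Hz.

(a) f₀ = 1.007e+04 Hz  (b) Q = 4.603  (c) BW = 2188 Hz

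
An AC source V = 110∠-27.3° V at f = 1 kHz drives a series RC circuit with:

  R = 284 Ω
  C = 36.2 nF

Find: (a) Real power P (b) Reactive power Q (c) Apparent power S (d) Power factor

Step 1 — Angular frequency: ω = 2π·f = 2π·1000 = 6283 rad/s.
Step 2 — Component impedances:
  R: Z = R = 284 Ω
  C: Z = 1/(jωC) = -j/(ω·C) = 0 - j4397 Ω
Step 3 — Series combination: Z_total = R + C = 284 - j4397 Ω = 4406∠-86.3° Ω.
Step 4 — Source phasor: V = 110∠-27.3° V = 97.75 - j50.45 V.
Step 5 — Current: I = V / Z = 0.01286 + j0.0214 A = 0.02497∠59.0° A.
Step 6 — Complex power: S = V·I* = 0.177 - j2.741 VA.
Step 7 — Real power: P = Re(S) = 0.177 W.
Step 8 — Reactive power: Q = Im(S) = -2.741 VAR.
Step 9 — Apparent power: |S| = 2.746 VA.
Step 10 — Power factor: PF = P/|S| = 0.06446 (leading).

(a) P = 0.177 W  (b) Q = -2.741 VAR  (c) S = 2.746 VA  (d) PF = 0.06446 (leading)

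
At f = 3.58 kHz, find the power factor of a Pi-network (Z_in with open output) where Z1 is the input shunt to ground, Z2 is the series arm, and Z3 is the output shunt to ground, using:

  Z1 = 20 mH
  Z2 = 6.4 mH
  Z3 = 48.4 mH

Step 1 — Angular frequency: ω = 2π·f = 2π·3580 = 2.249e+04 rad/s.
Step 2 — Component impedances:
  Z1: Z = jωL = j·2.249e+04·0.02 = 0 + j449.9 Ω
  Z2: Z = jωL = j·2.249e+04·0.0064 = 0 + j144 Ω
  Z3: Z = jωL = j·2.249e+04·0.0484 = 0 + j1089 Ω
Step 3 — With open output, the series arm Z2 and the output shunt Z3 appear in series to ground: Z2 + Z3 = 0 + j1233 Ω.
Step 4 — Parallel with input shunt Z1: Z_in = Z1 || (Z2 + Z3) = 0 + j329.6 Ω = 329.6∠90.0° Ω.
Step 5 — Power factor: PF = cos(φ) = Re(Z)/|Z| = -0/329.6 = -0.
Step 6 — Type: Im(Z) = 329.6 ⇒ lagging (phase φ = 90.0°).

PF = -0 (lagging, φ = 90.0°)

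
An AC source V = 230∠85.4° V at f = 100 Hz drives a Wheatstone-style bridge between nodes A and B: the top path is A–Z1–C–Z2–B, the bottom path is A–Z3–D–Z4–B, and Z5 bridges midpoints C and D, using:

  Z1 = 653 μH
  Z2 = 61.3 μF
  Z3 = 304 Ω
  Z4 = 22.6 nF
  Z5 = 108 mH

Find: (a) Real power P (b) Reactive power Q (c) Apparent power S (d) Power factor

Step 1 — Angular frequency: ω = 2π·f = 2π·100 = 628.3 rad/s.
Step 2 — Component impedances:
  Z1: Z = jωL = j·628.3·0.000653 = 0 + j0.4103 Ω
  Z2: Z = 1/(jωC) = -j/(ω·C) = 0 - j25.96 Ω
  Z3: Z = R = 304 Ω
  Z4: Z = 1/(jωC) = -j/(ω·C) = 0 - j7.042e+04 Ω
  Z5: Z = jωL = j·628.3·0.108 = 0 + j67.86 Ω
Step 3 — Bridge requires nodal analysis (the Z5 bridge couples midpoints C and D, so the two paths cannot be reduced to a simple series/parallel combination). Setting node B to ground and injecting 1 A at node A, the 3-node admittance system at A, C, D solves to V_A = Z_AB = 0.0005934 - j25.54 Ω = 25.54∠-90.0° Ω.
Step 4 — Source phasor: V = 230∠85.4° V = 18.45 + j229.3 V.
Step 5 — Current: I = V / Z = -8.975 + j0.7223 A = 9.004∠175.4° A.
Step 6 — Complex power: S = V·I* = 0.04811 - j2071 VA.
Step 7 — Real power: P = Re(S) = 0.04811 W.
Step 8 — Reactive power: Q = Im(S) = -2071 VAR.
Step 9 — Apparent power: |S| = 2071 VA.
Step 10 — Power factor: PF = P/|S| = 2.323e-05 (leading).

(a) P = 0.04811 W  (b) Q = -2071 VAR  (c) S = 2071 VA  (d) PF = 2.323e-05 (leading)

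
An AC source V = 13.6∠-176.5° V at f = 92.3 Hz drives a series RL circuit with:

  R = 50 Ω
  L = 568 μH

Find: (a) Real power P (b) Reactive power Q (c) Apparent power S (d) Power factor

Step 1 — Angular frequency: ω = 2π·f = 2π·92.3 = 579.9 rad/s.
Step 2 — Component impedances:
  R: Z = R = 50 Ω
  L: Z = jωL = j·579.9·0.000568 = 0 + j0.3294 Ω
Step 3 — Series combination: Z_total = R + L = 50 + j0.3294 Ω = 50∠0.4° Ω.
Step 4 — Source phasor: V = 13.6∠-176.5° V = -13.57 - j0.8303 V.
Step 5 — Current: I = V / Z = -0.2716 - j0.01482 A = 0.272∠-176.9° A.
Step 6 — Complex power: S = V·I* = 3.699 + j0.02437 VA.
Step 7 — Real power: P = Re(S) = 3.699 W.
Step 8 — Reactive power: Q = Im(S) = 0.02437 VAR.
Step 9 — Apparent power: |S| = 3.699 VA.
Step 10 — Power factor: PF = P/|S| = 1 (lagging).

(a) P = 3.699 W  (b) Q = 0.02437 VAR  (c) S = 3.699 VA  (d) PF = 1 (lagging)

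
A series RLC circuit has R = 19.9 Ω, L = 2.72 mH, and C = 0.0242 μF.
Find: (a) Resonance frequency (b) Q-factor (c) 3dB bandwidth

Step 1 — Resonance condition Im(Z)=0 gives ω₀ = 1/√(LC).
Step 2 — ω₀ = 1/√(0.00272·2.42e-08) = 1.233e+05 rad/s.
Step 3 — f₀ = ω₀/(2π) = 1.962e+04 Hz.
Step 4 — Series Q: Q = ω₀L/R = 1.233e+05·0.00272/19.9 = 16.85.
Step 5 — 3dB bandwidth: Δω = ω₀/Q = 7316 rad/s; BW = Δω/(2π) = 1164 Hz.

(a) f₀ = 1.962e+04 Hz  (b) Q = 16.85  (c) BW = 1164 Hz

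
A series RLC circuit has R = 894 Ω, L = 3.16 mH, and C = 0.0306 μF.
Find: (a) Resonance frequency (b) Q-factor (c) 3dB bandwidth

Step 1 — Resonance: ω₀ = 1/√(LC) = 1/√(0.00316·3.06e-08) = 1.017e+05 rad/s.
Step 2 — f₀ = ω₀/(2π) = 1.619e+04 Hz.
Step 3 — Series Q: Q = ω₀L/R = 1.017e+05·0.00316/894 = 0.3595.
Step 4 — Bandwidth: Δω = ω₀/Q = 2.829e+05 rad/s; BW = Δω/(2π) = 4.503e+04 Hz.

(a) f₀ = 1.619e+04 Hz  (b) Q = 0.3595  (c) BW = 4.503e+04 Hz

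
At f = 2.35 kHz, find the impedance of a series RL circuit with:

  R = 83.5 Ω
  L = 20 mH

Step 1 — Angular frequency: ω = 2π·f = 2π·2350 = 1.477e+04 rad/s.
Step 2 — Component impedances:
  R: Z = R = 83.5 Ω
  L: Z = jωL = j·1.477e+04·0.02 = 0 + j295.3 Ω
Step 3 — Series combination: Z_total = R + L = 83.5 + j295.3 Ω = 306.9∠74.2° Ω.

Z = 83.5 + j295.3 Ω = 306.9∠74.2° Ω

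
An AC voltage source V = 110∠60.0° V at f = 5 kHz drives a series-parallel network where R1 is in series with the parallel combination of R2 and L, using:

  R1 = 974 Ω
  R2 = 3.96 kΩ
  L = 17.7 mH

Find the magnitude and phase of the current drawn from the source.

Step 1 — Angular frequency: ω = 2π·f = 2π·5000 = 3.142e+04 rad/s.
Step 2 — Component impedances:
  R1: Z = R = 974 Ω
  R2: Z = R = 3960 Ω
  L: Z = jωL = j·3.142e+04·0.0177 = 0 + j556.1 Ω
Step 3 — Parallel branch: R2 || L = 1/(1/R2 + 1/L) = 76.57 + j545.3 Ω.
Step 4 — Series with R1: Z_total = R1 + (R2 || L) = 1051 + j545.3 Ω = 1184∠27.4° Ω.
Step 5 — Source phasor: V = 110∠60.0° V = 55 + j95.26 V.
Step 6 — Ohm's law: I = V / Z_total = (55 + j95.26) / (1051 + j545.3) = 0.07832 + j0.05003 A.
Step 7 — Convert to polar: |I| = 0.09293 A, ∠I = 32.6°.

I = 0.09293∠32.6° A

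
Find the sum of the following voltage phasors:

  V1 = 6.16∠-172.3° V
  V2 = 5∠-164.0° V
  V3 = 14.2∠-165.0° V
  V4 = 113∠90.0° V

Step 1 — Convert each phasor to rectangular form:
  V1 = 6.16·(cos(-172.3°) + j·sin(-172.3°)) = -6.104 - j0.8254 V
  V2 = 5·(cos(-164.0°) + j·sin(-164.0°)) = -4.806 - j1.378 V
  V3 = 14.2·(cos(-165.0°) + j·sin(-165.0°)) = -13.72 - j3.675 V
  V4 = 113·(cos(90.0°) + j·sin(90.0°)) = 0 + j113 V
Step 2 — Sum components: V_total = -24.63 + j107.1 V.
Step 3 — Convert to polar: |V_total| = 109.9 V, ∠V_total = 102.9°.

V_total = 109.9∠102.9° V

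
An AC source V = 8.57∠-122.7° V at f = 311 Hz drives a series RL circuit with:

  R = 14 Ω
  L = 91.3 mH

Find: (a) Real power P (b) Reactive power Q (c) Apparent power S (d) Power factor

Step 1 — Angular frequency: ω = 2π·f = 2π·311 = 1954 rad/s.
Step 2 — Component impedances:
  R: Z = R = 14 Ω
  L: Z = jωL = j·1954·0.0913 = 0 + j178.4 Ω
Step 3 — Series combination: Z_total = R + L = 14 + j178.4 Ω = 179∠85.5° Ω.
Step 4 — Source phasor: V = 8.57∠-122.7° V = -4.63 - j7.212 V.
Step 5 — Current: I = V / Z = -0.0422 + j0.02264 A = 0.04789∠151.8° A.
Step 6 — Complex power: S = V·I* = 0.03211 + j0.4092 VA.
Step 7 — Real power: P = Re(S) = 0.03211 W.
Step 8 — Reactive power: Q = Im(S) = 0.4092 VAR.
Step 9 — Apparent power: |S| = 0.4104 VA.
Step 10 — Power factor: PF = P/|S| = 0.07823 (lagging).

(a) P = 0.03211 W  (b) Q = 0.4092 VAR  (c) S = 0.4104 VA  (d) PF = 0.07823 (lagging)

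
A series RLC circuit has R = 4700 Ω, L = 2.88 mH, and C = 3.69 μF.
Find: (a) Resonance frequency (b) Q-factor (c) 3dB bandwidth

Step 1 — Resonance: ω₀ = 1/√(LC) = 1/√(0.00288·3.69e-06) = 9700 rad/s.
Step 2 — f₀ = ω₀/(2π) = 1544 Hz.
Step 3 — Series Q: Q = ω₀L/R = 9700·0.00288/4700 = 0.005944.
Step 4 — Bandwidth: Δω = ω₀/Q = 1.632e+06 rad/s; BW = Δω/(2π) = 2.597e+05 Hz.

(a) f₀ = 1544 Hz  (b) Q = 0.005944  (c) BW = 2.597e+05 Hz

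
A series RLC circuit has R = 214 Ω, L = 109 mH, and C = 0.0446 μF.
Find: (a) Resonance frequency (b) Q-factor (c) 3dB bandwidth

Step 1 — Resonance condition Im(Z)=0 gives ω₀ = 1/√(LC).
Step 2 — ω₀ = 1/√(0.109·4.46e-08) = 1.434e+04 rad/s.
Step 3 — f₀ = ω₀/(2π) = 2283 Hz.
Step 4 — Series Q: Q = ω₀L/R = 1.434e+04·0.109/214 = 7.305.
Step 5 — 3dB bandwidth: Δω = ω₀/Q = 1963 rad/s; BW = Δω/(2π) = 312.5 Hz.

(a) f₀ = 2283 Hz  (b) Q = 7.305  (c) BW = 312.5 Hz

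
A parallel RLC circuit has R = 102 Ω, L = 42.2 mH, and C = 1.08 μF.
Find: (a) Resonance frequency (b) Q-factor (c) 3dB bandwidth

Step 1 — Resonance: ω₀ = 1/√(LC) = 1/√(0.0422·1.08e-06) = 4684 rad/s.
Step 2 — f₀ = ω₀/(2π) = 745.5 Hz.
Step 3 — Parallel Q: Q = R/(ω₀L) = 102/(4684·0.0422) = 0.516.
Step 4 — Bandwidth: Δω = ω₀/Q = 9078 rad/s; BW = Δω/(2π) = 1445 Hz.

(a) f₀ = 745.5 Hz  (b) Q = 0.516  (c) BW = 1445 Hz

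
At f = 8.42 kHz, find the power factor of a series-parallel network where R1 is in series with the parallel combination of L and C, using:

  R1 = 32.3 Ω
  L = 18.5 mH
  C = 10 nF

Step 1 — Angular frequency: ω = 2π·f = 2π·8420 = 5.29e+04 rad/s.
Step 2 — Component impedances:
  R1: Z = R = 32.3 Ω
  L: Z = jωL = j·5.29e+04·0.0185 = 0 + j978.7 Ω
  C: Z = 1/(jωC) = -j/(ω·C) = 0 - j1890 Ω
Step 3 — Parallel branch: L || C = 1/(1/L + 1/C) = 0 + j2030 Ω.
Step 4 — Series with R1: Z_total = R1 + (L || C) = 32.3 + j2030 Ω = 2030∠89.1° Ω.
Step 5 — Power factor: PF = cos(φ) = Re(Z)/|Z| = 32.3/2030 = 0.01591.
Step 6 — Type: Im(Z) = 2030 ⇒ lagging (phase φ = 89.1°).

PF = 0.01591 (lagging, φ = 89.1°)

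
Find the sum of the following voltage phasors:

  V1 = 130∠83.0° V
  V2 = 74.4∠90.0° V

Step 1 — Convert each phasor to rectangular form:
  V1 = 130·(cos(83.0°) + j·sin(83.0°)) = 15.84 + j129 V
  V2 = 74.4·(cos(90.0°) + j·sin(90.0°)) = 0 + j74.4 V
Step 2 — Sum components: V_total = 15.84 + j203.4 V.
Step 3 — Convert to polar: |V_total| = 204 V, ∠V_total = 85.5°.

V_total = 204∠85.5° V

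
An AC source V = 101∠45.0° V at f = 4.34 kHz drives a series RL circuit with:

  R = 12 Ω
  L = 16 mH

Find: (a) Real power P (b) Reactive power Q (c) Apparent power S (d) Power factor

Step 1 — Angular frequency: ω = 2π·f = 2π·4340 = 2.727e+04 rad/s.
Step 2 — Component impedances:
  R: Z = R = 12 Ω
  L: Z = jωL = j·2.727e+04·0.016 = 0 + j436.3 Ω
Step 3 — Series combination: Z_total = R + L = 12 + j436.3 Ω = 436.5∠88.4° Ω.
Step 4 — Source phasor: V = 101∠45.0° V = 71.42 + j71.42 V.
Step 5 — Current: I = V / Z = 0.1681 - j0.1591 A = 0.2314∠-43.4° A.
Step 6 — Complex power: S = V·I* = 0.6426 + j23.36 VA.
Step 7 — Real power: P = Re(S) = 0.6426 W.
Step 8 — Reactive power: Q = Im(S) = 23.36 VAR.
Step 9 — Apparent power: |S| = 23.37 VA.
Step 10 — Power factor: PF = P/|S| = 0.02749 (lagging).

(a) P = 0.6426 W  (b) Q = 23.36 VAR  (c) S = 23.37 VA  (d) PF = 0.02749 (lagging)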